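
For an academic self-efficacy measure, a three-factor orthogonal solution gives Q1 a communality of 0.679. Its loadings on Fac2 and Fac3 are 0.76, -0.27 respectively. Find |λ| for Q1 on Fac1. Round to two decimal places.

0.17

Under orthogonal rotation h² = Σλ², so λ_Fac1² = h² − (0.6505) = 0.679 − 0.6505 = 0.0285.
|λ| = √0.0285 = 0.1688.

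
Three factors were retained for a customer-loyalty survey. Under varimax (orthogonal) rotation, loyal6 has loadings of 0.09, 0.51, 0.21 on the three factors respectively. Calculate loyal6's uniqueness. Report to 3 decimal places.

h² = 0.09² + 0.51² + 0.21² = 0.0081 + 0.2601 + 0.0441 = 0.3123
Uniqueness u² = 1 − h² = 1 − 0.3123 = 0.6877

0.688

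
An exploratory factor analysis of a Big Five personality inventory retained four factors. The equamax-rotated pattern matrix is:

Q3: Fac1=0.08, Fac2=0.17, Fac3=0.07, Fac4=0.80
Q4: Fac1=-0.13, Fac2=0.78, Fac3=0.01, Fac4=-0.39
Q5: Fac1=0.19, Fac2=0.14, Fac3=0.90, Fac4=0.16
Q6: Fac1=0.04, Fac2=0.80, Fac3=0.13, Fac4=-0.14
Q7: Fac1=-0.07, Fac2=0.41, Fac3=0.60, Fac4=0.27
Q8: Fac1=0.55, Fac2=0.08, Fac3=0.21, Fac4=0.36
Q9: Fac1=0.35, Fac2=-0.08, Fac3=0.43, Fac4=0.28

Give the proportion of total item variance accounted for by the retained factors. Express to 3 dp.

0.644

Communalities: 0.6802, 0.7775, 0.8913, 0.6781, 0.6059, 0.4826, 0.3922; Σh² = 4.5078.
Total variance with 7 standardized items is 7, so the solution explains 4.5078/7 = 0.6440.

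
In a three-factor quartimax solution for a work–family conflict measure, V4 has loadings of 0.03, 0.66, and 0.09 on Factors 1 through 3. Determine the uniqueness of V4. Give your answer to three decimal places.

h² = 0.03² + 0.66² + 0.09² = 0.0009 + 0.4356 + 0.0081 = 0.4446
Uniqueness u² = 1 − h² = 1 − 0.4446 = 0.5554

0.555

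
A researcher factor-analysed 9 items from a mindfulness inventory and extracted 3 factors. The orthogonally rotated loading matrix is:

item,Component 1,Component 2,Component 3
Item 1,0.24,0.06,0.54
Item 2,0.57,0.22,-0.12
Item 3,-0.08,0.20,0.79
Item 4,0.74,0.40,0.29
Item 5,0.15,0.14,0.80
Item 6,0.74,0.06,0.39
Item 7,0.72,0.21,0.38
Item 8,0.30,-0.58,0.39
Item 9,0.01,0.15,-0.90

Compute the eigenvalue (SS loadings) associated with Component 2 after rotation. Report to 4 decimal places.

0.6782

SS loadings for Component 2 = 0.06² + 0.22² + 0.20² + 0.40² + 0.14² + 0.06² + 0.21² + (-0.58)² + 0.15² = 0.0036 + 0.0484 + 0.0400 + 0.1600 + 0.0196 + 0.0036 + 0.0441 + 0.3364 + 0.0225 = 0.6782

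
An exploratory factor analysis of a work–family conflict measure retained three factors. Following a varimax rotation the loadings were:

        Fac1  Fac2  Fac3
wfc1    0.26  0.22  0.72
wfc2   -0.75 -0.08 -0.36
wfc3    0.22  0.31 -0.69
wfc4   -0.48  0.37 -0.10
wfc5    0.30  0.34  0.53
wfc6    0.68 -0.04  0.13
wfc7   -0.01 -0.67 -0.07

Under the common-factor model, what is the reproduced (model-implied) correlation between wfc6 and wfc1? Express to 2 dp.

r̂ = Σ λ_i·λ_j across factors = (0.68)(0.26) + (-0.04)(0.22) + (0.13)(0.72)
  = +0.1768 -0.0088 +0.0936 = 0.2616

0.26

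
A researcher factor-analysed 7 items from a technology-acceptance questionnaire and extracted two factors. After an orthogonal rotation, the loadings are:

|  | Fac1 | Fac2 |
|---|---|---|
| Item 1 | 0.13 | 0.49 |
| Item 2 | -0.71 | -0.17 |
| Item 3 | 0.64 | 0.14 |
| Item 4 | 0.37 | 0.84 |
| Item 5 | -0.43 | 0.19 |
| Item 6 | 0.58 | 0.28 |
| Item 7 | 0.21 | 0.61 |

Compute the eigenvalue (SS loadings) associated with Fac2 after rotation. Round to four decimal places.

1.4808

SS loadings for Fac2 = 0.49² + (-0.17)² + 0.14² + 0.84² + 0.19² + 0.28² + 0.61² = 0.2401 + 0.0289 + 0.0196 + 0.7056 + 0.0361 + 0.0784 + 0.3721 = 1.4808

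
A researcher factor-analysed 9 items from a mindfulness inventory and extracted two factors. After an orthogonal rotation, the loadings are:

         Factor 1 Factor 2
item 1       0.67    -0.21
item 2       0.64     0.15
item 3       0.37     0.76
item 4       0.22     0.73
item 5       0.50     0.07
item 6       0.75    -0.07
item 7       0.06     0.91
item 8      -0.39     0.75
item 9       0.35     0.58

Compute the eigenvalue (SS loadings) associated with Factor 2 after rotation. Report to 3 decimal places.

2.914

SS loadings for Factor 2 = (-0.21)² + 0.15² + 0.76² + 0.73² + 0.07² + (-0.07)² + 0.91² + 0.75² + 0.58² = 0.0441 + 0.0225 + 0.5776 + 0.5329 + 0.0049 + 0.0049 + 0.8281 + 0.5625 + 0.3364 = 2.9139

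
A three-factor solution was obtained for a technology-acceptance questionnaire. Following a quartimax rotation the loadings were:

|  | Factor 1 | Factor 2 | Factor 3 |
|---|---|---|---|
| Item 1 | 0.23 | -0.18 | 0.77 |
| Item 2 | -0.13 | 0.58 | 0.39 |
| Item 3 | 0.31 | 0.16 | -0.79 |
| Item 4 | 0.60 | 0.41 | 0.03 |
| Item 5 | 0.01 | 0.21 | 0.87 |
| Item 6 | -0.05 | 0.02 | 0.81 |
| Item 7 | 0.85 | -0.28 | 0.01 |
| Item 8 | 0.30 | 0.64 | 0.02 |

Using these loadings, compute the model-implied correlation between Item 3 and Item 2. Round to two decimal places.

-0.26

r̂ = Σ λ_i·λ_j across factors = (0.31)(-0.13) + (0.16)(0.58) + (-0.79)(0.39)
  = -0.0403 +0.0928 -0.3081 = -0.2556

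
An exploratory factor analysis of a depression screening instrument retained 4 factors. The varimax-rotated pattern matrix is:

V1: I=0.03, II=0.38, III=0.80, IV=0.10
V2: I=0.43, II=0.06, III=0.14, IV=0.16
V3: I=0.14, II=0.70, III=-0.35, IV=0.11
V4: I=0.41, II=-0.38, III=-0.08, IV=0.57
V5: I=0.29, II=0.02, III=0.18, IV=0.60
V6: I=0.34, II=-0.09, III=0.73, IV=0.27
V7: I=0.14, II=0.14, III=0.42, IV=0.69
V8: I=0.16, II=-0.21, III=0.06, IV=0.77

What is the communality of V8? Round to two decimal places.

h² = 0.16² + (-0.21)² + 0.06² + 0.77² = 0.0256 + 0.0441 + 0.0036 + 0.5929 = 0.6662

0.67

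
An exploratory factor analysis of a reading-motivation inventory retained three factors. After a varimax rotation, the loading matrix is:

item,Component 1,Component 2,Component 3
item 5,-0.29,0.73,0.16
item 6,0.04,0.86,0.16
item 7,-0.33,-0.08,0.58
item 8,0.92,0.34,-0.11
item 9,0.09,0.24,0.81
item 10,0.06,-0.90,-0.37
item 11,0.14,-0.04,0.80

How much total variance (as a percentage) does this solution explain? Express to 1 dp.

73.8%

SS loadings by factor: 1.0723, 2.2637, 1.8327; total = 5.1687.
Total variance with 7 standardized items is 7, so the solution explains 5.1687/7 = 0.7384 = 73.84%.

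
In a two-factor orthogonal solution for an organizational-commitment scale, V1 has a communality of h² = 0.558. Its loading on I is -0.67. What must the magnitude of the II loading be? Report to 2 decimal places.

Under orthogonal rotation h² = Σλ², so λ_II² = h² − (0.4489) = 0.558 − 0.4489 = 0.1091.
|λ| = √0.1091 = 0.3303.

0.33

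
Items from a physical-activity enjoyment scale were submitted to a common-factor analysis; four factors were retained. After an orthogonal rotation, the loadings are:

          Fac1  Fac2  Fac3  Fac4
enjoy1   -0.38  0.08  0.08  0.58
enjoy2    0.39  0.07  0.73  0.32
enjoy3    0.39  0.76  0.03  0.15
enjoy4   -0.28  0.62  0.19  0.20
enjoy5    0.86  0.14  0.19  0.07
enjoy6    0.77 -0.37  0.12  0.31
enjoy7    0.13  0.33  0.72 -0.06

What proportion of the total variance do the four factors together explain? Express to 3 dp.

Communalities: 0.4936, 0.7923, 0.7531, 0.5389, 0.8002, 0.8403, 0.6478; Σh² = 4.8662.
Total variance with 7 standardized items is 7, so the solution explains 4.8662/7 = 0.6952.

0.695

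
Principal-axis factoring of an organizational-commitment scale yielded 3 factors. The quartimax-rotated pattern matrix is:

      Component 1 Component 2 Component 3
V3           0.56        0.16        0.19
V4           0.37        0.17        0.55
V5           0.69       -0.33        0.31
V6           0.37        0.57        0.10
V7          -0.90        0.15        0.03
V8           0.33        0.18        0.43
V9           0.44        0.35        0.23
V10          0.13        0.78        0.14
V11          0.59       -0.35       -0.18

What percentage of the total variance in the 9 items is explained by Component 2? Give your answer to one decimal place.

SS loadings for Component 2 = 0.16² + 0.17² + (-0.33)² + 0.57² + 0.15² + 0.18² + 0.35² + 0.78² + (-0.35)² = 1.3966
With 9 standardized items, total variance = 9. Proportion = 1.3966/9 = 0.1552 → 15.52%.

15.5%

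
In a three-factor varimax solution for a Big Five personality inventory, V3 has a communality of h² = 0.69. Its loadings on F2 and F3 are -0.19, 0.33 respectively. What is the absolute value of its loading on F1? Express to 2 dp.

Under orthogonal rotation h² = Σλ², so λ_F1² = h² − (0.1450) = 0.69 − 0.1450 = 0.5450.
|λ| = √0.5450 = 0.7382.

0.74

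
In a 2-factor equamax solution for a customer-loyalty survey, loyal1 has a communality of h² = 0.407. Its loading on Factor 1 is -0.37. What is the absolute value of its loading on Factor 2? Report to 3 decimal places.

0.520

Under orthogonal rotation h² = Σλ², so λ_Factor 2² = h² − (0.1369) = 0.407 − 0.1369 = 0.2701.
|λ| = √0.2701 = 0.5197.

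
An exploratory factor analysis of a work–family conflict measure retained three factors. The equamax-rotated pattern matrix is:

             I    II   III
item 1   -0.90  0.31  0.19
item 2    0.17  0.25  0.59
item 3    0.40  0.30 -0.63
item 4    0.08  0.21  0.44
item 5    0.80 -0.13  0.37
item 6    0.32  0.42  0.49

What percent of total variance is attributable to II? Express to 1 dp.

8.1%

SS loadings for II = 0.31² + 0.25² + 0.30² + 0.21² + (-0.13)² + 0.42² = 0.4860
With 6 standardized items, total variance = 6. Proportion = 0.4860/6 = 0.0810 → 8.10%.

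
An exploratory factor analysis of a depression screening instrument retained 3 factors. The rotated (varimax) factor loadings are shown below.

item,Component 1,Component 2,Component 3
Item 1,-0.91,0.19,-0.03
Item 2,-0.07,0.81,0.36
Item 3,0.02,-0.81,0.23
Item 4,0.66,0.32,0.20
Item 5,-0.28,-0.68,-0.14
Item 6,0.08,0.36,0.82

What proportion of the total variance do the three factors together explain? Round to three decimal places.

0.719

SS loadings by factor: 1.3538, 2.0427, 0.9154; total = 4.3119.
Total variance with 6 standardized items is 6, so the solution explains 4.3119/6 = 0.7187.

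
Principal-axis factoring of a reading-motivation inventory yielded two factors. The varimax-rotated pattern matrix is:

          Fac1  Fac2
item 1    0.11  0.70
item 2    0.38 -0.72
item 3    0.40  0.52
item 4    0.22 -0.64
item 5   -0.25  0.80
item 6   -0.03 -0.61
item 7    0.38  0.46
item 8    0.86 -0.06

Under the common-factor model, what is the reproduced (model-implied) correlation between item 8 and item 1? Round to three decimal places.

0.053

r̂ = Σ λ_i·λ_j across factors = (0.86)(0.11) + (-0.06)(0.70)
  = +0.0946 -0.0420 = 0.0526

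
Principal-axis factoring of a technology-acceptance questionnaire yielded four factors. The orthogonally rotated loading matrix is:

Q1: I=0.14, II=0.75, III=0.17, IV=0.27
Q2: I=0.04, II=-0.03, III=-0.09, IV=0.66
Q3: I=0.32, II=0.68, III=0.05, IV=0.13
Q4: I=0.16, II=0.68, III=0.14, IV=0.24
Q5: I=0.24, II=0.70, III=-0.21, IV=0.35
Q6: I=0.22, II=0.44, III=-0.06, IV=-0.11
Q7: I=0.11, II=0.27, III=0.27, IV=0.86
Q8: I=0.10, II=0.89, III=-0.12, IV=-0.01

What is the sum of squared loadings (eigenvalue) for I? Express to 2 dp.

0.28

SS loadings for I = 0.14² + 0.04² + 0.32² + 0.16² + 0.24² + 0.22² + 0.11² + 0.10² = 0.0196 + 0.0016 + 0.1024 + 0.0256 + 0.0576 + 0.0484 + 0.0121 + 0.0100 = 0.2773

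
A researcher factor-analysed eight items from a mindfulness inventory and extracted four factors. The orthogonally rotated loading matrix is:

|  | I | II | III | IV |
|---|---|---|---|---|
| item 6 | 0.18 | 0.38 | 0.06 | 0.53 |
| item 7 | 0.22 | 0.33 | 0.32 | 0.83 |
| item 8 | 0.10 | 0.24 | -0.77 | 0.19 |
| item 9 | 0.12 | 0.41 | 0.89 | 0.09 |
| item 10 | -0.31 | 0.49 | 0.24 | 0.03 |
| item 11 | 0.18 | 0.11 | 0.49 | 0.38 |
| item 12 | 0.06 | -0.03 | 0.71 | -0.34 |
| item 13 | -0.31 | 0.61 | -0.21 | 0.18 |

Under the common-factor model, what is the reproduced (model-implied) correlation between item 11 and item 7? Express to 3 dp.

0.548

r̂ = Σ λ_i·λ_j across factors = (0.18)(0.22) + (0.11)(0.33) + (0.49)(0.32) + (0.38)(0.83)
  = +0.0396 +0.0363 +0.1568 +0.3154 = 0.5481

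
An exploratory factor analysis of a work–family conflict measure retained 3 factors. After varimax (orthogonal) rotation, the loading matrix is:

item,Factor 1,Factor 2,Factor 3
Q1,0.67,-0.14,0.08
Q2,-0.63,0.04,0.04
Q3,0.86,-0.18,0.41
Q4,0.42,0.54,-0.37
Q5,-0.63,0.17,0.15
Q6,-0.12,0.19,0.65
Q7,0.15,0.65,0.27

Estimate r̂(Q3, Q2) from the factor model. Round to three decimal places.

r̂ = Σ λ_i·λ_j across factors = (0.86)(-0.63) + (-0.18)(0.04) + (0.41)(0.04)
  = -0.5418 -0.0072 +0.0164 = -0.5326

-0.533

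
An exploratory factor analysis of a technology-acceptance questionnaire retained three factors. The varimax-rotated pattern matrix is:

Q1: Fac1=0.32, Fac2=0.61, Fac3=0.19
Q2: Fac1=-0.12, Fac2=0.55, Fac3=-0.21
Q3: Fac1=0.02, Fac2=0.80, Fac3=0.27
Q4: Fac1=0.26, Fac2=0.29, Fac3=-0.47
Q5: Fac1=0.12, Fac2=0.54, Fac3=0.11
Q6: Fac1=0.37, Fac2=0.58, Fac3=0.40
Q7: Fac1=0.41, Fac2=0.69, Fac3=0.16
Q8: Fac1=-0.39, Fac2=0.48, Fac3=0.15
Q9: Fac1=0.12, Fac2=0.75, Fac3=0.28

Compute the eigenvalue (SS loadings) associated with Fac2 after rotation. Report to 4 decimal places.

3.2957

SS loadings for Fac2 = 0.61² + 0.55² + 0.80² + 0.29² + 0.54² + 0.58² + 0.69² + 0.48² + 0.75² = 0.3721 + 0.3025 + 0.6400 + 0.0841 + 0.2916 + 0.3364 + 0.4761 + 0.2304 + 0.5625 = 3.2957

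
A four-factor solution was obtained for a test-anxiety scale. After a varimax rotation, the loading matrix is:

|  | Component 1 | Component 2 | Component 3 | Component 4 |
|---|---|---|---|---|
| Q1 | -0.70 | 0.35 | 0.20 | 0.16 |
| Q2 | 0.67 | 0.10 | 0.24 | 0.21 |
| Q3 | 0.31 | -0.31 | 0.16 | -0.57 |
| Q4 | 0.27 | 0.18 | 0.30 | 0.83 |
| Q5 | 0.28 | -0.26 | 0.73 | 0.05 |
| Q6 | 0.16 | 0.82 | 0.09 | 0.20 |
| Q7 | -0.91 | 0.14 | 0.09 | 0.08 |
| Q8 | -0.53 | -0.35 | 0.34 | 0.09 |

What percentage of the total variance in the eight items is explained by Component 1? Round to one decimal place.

29.0%

SS loadings for Component 1 = (-0.70)² + 0.67² + 0.31² + 0.27² + 0.28² + 0.16² + (-0.91)² + (-0.53)² = 2.3209
With 8 standardized items, total variance = 8. Proportion = 2.3209/8 = 0.2901 → 29.01%.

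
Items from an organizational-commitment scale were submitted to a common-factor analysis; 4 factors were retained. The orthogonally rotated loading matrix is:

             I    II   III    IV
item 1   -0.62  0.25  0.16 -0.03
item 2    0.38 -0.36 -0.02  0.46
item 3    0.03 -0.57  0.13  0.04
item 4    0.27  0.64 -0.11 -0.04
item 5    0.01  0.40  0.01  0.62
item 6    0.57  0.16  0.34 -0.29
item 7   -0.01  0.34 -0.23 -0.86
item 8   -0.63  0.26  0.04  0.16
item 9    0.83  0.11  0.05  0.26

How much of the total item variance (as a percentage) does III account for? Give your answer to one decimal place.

SS loadings for III = 0.16² + (-0.02)² + 0.13² + (-0.11)² + 0.01² + 0.34² + (-0.23)² + 0.04² + 0.05² = 0.2277
With 9 standardized items, total variance = 9. Proportion = 0.2277/9 = 0.0253 → 2.53%.

2.5%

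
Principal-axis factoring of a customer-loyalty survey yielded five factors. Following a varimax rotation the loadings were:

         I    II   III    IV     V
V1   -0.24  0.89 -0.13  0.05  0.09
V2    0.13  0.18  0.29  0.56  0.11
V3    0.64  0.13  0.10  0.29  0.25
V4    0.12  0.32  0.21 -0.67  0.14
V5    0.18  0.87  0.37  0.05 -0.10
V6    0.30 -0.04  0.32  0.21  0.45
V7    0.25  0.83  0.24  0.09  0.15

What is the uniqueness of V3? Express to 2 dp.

0.42

h² = 0.64² + 0.13² + 0.10² + 0.29² + 0.25² = 0.4096 + 0.0169 + 0.0100 + 0.0841 + 0.0625 = 0.5831
Uniqueness u² = 1 − h² = 1 − 0.5831 = 0.4169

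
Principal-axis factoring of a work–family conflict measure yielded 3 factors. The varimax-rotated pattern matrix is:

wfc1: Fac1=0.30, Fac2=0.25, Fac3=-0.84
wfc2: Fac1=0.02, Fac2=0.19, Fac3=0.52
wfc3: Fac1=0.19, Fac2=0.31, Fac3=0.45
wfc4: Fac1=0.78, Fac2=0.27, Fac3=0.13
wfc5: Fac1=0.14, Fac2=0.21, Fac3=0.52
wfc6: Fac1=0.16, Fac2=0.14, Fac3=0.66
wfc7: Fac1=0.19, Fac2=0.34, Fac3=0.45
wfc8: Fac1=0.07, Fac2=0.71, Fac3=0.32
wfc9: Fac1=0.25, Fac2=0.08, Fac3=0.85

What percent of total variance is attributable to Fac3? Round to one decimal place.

SS loadings for Fac3 = (-0.84)² + 0.52² + 0.45² + 0.13² + 0.52² + 0.66² + 0.45² + 0.32² + 0.85² = 2.9288
With 9 standardized items, total variance = 9. Proportion = 2.9288/9 = 0.3254 → 32.54%.

32.5%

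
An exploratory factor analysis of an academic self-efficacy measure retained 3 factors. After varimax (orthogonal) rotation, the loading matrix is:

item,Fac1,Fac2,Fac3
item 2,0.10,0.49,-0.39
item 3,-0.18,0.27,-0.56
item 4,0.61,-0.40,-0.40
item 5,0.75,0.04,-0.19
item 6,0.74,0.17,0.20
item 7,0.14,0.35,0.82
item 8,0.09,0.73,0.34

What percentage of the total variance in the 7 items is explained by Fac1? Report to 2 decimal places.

22.18%

SS loadings for Fac1 = 0.10² + (-0.18)² + 0.61² + 0.75² + 0.74² + 0.14² + 0.09² = 1.5523
With 7 standardized items, total variance = 7. Proportion = 1.5523/7 = 0.2218 → 22.18%.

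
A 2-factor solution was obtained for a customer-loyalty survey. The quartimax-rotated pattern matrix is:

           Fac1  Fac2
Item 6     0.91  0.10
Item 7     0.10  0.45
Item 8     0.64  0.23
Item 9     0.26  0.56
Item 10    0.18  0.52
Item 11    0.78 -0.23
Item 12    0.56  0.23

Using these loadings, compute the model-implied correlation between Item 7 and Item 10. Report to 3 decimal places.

0.252

r̂ = Σ λ_i·λ_j across factors = (0.10)(0.18) + (0.45)(0.52)
  = +0.0180 +0.2340 = 0.2520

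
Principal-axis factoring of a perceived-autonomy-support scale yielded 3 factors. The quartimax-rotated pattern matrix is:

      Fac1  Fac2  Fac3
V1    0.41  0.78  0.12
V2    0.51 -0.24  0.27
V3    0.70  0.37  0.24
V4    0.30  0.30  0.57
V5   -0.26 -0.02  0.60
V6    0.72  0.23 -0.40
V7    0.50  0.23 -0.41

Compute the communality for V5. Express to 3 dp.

0.428

h² = (-0.26)² + (-0.02)² + 0.60² = 0.0676 + 0.0004 + 0.3600 = 0.4280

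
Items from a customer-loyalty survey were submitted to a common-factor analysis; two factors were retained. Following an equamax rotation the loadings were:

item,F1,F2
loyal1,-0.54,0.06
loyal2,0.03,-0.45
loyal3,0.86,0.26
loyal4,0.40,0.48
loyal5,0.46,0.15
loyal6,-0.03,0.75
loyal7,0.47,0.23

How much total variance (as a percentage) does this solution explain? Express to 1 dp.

SS loadings by factor: 1.6255, 1.1420; total = 2.7675.
Total variance with 7 standardized items is 7, so the solution explains 2.7675/7 = 0.3954 = 39.54%.

39.5%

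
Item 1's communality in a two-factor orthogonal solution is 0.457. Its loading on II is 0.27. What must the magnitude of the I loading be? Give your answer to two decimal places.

0.62

Under orthogonal rotation h² = Σλ², so λ_I² = h² − (0.0729) = 0.457 − 0.0729 = 0.3841.
|λ| = √0.3841 = 0.6198.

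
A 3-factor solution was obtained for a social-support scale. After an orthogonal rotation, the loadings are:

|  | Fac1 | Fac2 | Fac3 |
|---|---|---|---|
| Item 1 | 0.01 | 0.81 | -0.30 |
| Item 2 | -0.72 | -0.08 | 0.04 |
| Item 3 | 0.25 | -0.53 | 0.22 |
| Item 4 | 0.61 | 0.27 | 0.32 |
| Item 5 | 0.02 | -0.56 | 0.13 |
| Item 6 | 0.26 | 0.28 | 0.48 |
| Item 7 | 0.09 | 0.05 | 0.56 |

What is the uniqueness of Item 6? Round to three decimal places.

0.624

h² = 0.26² + 0.28² + 0.48² = 0.0676 + 0.0784 + 0.2304 = 0.3764
Uniqueness u² = 1 − h² = 1 − 0.3764 = 0.6236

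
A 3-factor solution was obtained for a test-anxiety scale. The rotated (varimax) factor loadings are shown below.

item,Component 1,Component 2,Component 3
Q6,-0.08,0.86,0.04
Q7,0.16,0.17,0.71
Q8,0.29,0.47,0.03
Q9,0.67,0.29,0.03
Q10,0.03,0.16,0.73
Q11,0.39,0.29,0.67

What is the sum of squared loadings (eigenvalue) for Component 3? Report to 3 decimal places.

SS loadings for Component 3 = 0.04² + 0.71² + 0.03² + 0.03² + 0.73² + 0.67² = 0.0016 + 0.5041 + 0.0009 + 0.0009 + 0.5329 + 0.4489 = 1.4893

1.489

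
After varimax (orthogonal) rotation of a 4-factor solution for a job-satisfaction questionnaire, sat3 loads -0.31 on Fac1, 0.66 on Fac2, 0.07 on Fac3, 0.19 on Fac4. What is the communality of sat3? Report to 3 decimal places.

h² = (-0.31)² + 0.66² + 0.07² + 0.19² = 0.0961 + 0.4356 + 0.0049 + 0.0361 = 0.5727

0.573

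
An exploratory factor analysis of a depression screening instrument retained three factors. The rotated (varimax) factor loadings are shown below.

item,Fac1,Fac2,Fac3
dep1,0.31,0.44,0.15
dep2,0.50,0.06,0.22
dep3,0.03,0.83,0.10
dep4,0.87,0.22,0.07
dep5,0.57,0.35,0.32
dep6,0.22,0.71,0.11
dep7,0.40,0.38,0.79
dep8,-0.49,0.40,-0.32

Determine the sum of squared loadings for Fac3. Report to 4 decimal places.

0.9268

SS loadings for Fac3 = 0.15² + 0.22² + 0.10² + 0.07² + 0.32² + 0.11² + 0.79² + (-0.32)² = 0.0225 + 0.0484 + 0.0100 + 0.0049 + 0.1024 + 0.0121 + 0.6241 + 0.1024 = 0.9268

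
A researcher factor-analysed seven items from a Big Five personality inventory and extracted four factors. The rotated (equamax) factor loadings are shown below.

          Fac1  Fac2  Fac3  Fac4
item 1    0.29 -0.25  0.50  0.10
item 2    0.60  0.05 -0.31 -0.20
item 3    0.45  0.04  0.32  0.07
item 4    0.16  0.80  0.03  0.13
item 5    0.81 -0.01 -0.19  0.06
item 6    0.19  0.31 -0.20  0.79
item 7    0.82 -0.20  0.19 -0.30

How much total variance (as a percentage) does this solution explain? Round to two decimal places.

60.44%

Communalities: 0.4066, 0.4986, 0.3114, 0.6834, 0.6959, 0.7963, 0.8385; Σh² = 4.2307.
Total variance with 7 standardized items is 7, so the solution explains 4.2307/7 = 0.6044 = 60.44%.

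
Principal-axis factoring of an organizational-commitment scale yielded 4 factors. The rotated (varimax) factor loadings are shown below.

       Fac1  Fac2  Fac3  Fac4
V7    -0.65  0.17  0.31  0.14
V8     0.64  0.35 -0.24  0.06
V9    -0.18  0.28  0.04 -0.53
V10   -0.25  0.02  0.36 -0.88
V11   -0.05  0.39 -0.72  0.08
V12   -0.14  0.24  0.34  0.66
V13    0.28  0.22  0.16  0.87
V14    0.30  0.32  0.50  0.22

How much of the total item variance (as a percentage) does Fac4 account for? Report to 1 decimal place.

29.1%

SS loadings for Fac4 = 0.14² + 0.06² + (-0.53)² + (-0.88)² + 0.08² + 0.66² + 0.87² + 0.22² = 2.3258
With 8 standardized items, total variance = 8. Proportion = 2.3258/8 = 0.2907 → 29.07%.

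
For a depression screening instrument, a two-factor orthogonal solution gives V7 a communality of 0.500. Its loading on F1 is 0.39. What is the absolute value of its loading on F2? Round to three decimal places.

0.590

Under orthogonal rotation h² = Σλ², so λ_F2² = h² − (0.1521) = 0.500 − 0.1521 = 0.3479.
|λ| = √0.3479 = 0.5898.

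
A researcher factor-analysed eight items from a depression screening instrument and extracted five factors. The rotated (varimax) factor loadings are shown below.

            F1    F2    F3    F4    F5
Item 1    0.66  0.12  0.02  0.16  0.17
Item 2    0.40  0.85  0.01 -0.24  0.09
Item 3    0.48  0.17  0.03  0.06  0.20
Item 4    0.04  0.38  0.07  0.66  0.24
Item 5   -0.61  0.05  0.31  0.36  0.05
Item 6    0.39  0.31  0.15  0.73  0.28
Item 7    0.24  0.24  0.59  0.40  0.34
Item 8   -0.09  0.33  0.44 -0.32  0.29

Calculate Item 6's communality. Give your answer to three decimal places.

0.882

h² = 0.39² + 0.31² + 0.15² + 0.73² + 0.28² = 0.1521 + 0.0961 + 0.0225 + 0.5329 + 0.0784 = 0.8820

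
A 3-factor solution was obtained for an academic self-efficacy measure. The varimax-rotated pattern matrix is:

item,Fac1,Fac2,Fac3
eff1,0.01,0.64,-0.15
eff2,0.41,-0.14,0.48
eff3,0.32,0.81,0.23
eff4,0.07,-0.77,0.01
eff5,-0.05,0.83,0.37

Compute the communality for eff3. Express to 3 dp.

0.811

h² = 0.32² + 0.81² + 0.23² = 0.1024 + 0.6561 + 0.0529 = 0.8114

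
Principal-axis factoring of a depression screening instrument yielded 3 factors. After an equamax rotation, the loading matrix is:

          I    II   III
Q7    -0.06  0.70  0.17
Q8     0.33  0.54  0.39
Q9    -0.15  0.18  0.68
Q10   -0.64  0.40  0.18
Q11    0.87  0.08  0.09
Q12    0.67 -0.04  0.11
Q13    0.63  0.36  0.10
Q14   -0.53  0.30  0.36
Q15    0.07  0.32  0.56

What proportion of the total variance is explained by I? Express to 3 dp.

SS loadings for I = (-0.06)² + 0.33² + (-0.15)² + (-0.64)² + 0.87² + 0.67² + 0.63² + (-0.53)² + 0.07² = 2.4331
Proportion of variance = 2.4331 / 9 = 0.2703.

0.270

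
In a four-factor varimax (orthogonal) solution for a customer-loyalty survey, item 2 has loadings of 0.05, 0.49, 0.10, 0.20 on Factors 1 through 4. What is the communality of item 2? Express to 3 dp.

0.293

h² = 0.05² + 0.49² + 0.10² + 0.20² = 0.0025 + 0.2401 + 0.0100 + 0.0400 = 0.2926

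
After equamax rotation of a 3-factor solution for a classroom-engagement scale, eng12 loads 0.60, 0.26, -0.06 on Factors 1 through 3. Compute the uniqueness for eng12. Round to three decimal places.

0.569

h² = 0.60² + 0.26² + (-0.06)² = 0.3600 + 0.0676 + 0.0036 = 0.4312
Uniqueness u² = 1 − h² = 1 − 0.4312 = 0.5688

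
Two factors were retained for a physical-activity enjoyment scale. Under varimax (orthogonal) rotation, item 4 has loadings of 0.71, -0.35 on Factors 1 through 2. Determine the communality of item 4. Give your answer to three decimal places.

0.627

h² = 0.71² + (-0.35)² = 0.5041 + 0.1225 = 0.6266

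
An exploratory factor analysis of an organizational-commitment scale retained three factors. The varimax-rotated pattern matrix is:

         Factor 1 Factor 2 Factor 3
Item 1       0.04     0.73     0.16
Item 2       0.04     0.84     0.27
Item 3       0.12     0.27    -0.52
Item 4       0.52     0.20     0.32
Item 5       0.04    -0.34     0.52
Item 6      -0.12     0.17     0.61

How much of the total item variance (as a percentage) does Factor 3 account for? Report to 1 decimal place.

SS loadings for Factor 3 = 0.16² + 0.27² + (-0.52)² + 0.32² + 0.52² + 0.61² = 1.1138
With 6 standardized items, total variance = 6. Proportion = 1.1138/6 = 0.1856 → 18.56%.

18.6%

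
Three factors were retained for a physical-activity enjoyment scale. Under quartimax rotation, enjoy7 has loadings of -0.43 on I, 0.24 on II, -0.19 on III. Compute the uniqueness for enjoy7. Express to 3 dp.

0.721

h² = (-0.43)² + 0.24² + (-0.19)² = 0.1849 + 0.0576 + 0.0361 = 0.2786
Uniqueness u² = 1 − h² = 1 − 0.2786 = 0.7214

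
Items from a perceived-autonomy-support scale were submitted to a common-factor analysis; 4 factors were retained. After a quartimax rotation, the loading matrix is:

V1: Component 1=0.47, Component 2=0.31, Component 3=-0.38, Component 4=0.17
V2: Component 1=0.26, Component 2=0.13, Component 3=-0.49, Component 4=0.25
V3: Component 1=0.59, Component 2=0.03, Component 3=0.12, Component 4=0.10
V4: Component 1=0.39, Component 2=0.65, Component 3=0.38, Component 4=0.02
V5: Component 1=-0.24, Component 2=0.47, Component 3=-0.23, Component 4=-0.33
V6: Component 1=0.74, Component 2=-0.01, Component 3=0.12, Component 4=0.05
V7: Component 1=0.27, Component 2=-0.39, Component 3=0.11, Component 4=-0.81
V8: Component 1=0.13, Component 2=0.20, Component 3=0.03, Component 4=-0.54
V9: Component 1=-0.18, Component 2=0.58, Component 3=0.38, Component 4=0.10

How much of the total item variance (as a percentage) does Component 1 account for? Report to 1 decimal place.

SS loadings for Component 1 = 0.47² + 0.26² + 0.59² + 0.39² + (-0.24)² + 0.74² + 0.27² + 0.13² + (-0.18)² = 1.5161
With 9 standardized items, total variance = 9. Proportion = 1.5161/9 = 0.1685 → 16.85%.

16.8%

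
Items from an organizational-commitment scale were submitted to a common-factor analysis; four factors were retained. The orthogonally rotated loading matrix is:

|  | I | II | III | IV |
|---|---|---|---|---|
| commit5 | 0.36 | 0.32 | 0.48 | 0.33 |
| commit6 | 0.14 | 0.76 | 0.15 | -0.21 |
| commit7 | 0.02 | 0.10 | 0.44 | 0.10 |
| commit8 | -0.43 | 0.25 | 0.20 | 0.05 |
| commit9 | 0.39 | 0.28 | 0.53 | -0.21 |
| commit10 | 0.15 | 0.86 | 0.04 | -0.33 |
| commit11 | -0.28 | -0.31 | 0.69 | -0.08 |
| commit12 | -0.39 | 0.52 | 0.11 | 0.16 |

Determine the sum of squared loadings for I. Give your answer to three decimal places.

0.740

SS loadings for I = 0.36² + 0.14² + 0.02² + (-0.43)² + 0.39² + 0.15² + (-0.28)² + (-0.39)² = 0.1296 + 0.0196 + 0.0004 + 0.1849 + 0.1521 + 0.0225 + 0.0784 + 0.1521 = 0.7396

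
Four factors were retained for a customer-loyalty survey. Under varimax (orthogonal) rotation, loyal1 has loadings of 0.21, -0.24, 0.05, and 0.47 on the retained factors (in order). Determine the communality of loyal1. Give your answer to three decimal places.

h² = 0.21² + (-0.24)² + 0.05² + 0.47² = 0.0441 + 0.0576 + 0.0025 + 0.2209 = 0.3251

0.325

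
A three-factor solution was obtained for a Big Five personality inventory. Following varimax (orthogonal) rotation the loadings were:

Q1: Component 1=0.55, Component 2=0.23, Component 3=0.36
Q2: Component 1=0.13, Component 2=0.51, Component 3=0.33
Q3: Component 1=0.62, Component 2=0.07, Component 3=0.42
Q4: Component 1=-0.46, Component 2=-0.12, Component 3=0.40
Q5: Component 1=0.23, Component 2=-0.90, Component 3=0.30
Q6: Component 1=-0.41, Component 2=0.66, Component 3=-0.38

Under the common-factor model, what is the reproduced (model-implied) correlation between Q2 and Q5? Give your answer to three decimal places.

r̂ = Σ λ_i·λ_j across factors = (0.13)(0.23) + (0.51)(-0.90) + (0.33)(0.30)
  = +0.0299 -0.4590 +0.0990 = -0.3301

-0.330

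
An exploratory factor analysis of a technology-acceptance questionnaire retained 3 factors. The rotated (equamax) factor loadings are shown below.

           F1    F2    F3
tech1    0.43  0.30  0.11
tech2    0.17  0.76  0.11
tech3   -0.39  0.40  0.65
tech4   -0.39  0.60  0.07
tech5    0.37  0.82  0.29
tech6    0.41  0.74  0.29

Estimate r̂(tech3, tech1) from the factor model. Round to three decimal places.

0.024

r̂ = Σ λ_i·λ_j across factors = (-0.39)(0.43) + (0.40)(0.30) + (0.65)(0.11)
  = -0.1677 +0.1200 +0.0715 = 0.0238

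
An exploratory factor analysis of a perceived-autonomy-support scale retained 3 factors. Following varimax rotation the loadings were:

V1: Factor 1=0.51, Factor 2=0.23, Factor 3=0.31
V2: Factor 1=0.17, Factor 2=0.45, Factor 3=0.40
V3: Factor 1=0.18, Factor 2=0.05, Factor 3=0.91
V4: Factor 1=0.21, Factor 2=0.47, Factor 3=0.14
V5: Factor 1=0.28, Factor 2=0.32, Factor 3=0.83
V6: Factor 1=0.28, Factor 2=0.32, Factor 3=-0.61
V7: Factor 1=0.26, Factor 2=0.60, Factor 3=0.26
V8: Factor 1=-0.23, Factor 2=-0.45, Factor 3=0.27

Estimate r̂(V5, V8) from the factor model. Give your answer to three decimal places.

r̂ = Σ λ_i·λ_j across factors = (0.28)(-0.23) + (0.32)(-0.45) + (0.83)(0.27)
  = -0.0644 -0.1440 +0.2241 = 0.0157

0.016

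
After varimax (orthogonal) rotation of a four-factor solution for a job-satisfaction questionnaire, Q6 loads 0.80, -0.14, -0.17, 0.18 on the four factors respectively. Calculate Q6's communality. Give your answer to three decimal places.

h² = 0.80² + (-0.14)² + (-0.17)² + 0.18² = 0.6400 + 0.0196 + 0.0289 + 0.0324 = 0.7209

0.721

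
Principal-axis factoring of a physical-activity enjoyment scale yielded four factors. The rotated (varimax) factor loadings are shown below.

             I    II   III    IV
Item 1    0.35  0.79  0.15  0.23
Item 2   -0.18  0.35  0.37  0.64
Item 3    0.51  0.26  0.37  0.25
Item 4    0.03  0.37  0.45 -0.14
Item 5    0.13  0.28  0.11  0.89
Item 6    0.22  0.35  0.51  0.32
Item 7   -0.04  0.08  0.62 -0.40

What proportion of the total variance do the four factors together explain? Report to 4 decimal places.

0.6280

Communalities: 0.8220, 0.7014, 0.5271, 0.3599, 0.8995, 0.5334, 0.5524; Σh² = 4.3957.
Total variance with 7 standardized items is 7, so the solution explains 4.3957/7 = 0.6280.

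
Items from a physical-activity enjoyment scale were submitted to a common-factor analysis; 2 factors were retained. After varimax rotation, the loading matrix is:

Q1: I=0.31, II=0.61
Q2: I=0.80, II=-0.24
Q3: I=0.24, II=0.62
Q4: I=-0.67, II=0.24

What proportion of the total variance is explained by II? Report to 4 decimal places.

0.2179

SS loadings for II = 0.61² + (-0.24)² + 0.62² + 0.24² = 0.8717
Proportion of variance = 0.8717 / 4 = 0.2179.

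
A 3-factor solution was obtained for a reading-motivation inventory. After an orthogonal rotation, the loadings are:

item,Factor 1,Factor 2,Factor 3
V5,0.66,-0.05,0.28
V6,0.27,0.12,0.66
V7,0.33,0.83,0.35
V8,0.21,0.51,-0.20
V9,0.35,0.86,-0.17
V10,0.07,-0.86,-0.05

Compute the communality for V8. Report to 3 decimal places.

h² = 0.21² + 0.51² + (-0.20)² = 0.0441 + 0.2601 + 0.0400 = 0.3442

0.344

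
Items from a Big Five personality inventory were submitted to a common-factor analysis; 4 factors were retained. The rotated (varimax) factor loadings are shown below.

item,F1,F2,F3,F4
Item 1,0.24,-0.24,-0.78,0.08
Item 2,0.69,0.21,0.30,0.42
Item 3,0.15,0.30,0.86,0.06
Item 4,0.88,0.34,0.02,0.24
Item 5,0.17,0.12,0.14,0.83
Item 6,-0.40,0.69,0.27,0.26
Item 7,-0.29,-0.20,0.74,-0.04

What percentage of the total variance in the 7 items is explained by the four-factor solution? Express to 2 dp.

78.89%

SS loadings by factor: 1.6036, 0.8378, 2.0785, 1.0021; total = 5.5220.
Total variance with 7 standardized items is 7, so the solution explains 5.5220/7 = 0.7889 = 78.89%.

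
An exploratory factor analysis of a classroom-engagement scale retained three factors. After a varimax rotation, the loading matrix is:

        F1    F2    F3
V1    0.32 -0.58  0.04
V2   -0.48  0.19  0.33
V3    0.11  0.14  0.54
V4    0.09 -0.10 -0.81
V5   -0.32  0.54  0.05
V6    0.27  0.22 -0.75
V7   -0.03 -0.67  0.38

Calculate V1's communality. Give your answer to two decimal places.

0.44

h² = 0.32² + (-0.58)² + 0.04² = 0.1024 + 0.3364 + 0.0016 = 0.4404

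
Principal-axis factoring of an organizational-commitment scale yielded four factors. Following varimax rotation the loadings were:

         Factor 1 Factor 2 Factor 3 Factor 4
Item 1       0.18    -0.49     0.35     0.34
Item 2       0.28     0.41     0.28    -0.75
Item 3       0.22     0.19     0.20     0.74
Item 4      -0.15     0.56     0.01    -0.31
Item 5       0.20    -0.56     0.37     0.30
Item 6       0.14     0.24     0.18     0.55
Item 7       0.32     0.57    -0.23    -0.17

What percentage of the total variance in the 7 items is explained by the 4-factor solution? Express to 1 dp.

57.2%

SS loadings by factor: 0.3437, 1.4540, 0.4632, 1.7432; total = 4.0041.
Total variance with 7 standardized items is 7, so the solution explains 4.0041/7 = 0.5720 = 57.20%.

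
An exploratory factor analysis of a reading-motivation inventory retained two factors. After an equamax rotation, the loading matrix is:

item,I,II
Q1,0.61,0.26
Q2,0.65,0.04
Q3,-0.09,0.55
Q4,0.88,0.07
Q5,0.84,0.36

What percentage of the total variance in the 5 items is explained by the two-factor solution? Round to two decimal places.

SS loadings by factor: 2.2827, 0.5062; total = 2.7889.
Total variance with 5 standardized items is 5, so the solution explains 2.7889/5 = 0.5578 = 55.78%.

55.78%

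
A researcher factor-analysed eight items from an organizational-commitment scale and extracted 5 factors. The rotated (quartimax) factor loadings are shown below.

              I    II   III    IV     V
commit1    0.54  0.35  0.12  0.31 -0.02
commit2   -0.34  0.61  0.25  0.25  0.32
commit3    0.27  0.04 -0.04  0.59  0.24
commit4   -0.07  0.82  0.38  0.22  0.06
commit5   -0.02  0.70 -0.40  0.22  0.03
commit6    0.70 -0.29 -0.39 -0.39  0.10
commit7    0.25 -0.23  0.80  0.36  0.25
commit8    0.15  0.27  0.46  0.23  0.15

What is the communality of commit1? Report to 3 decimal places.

0.525

h² = 0.54² + 0.35² + 0.12² + 0.31² + (-0.02)² = 0.2916 + 0.1225 + 0.0144 + 0.0961 + 0.0004 = 0.5250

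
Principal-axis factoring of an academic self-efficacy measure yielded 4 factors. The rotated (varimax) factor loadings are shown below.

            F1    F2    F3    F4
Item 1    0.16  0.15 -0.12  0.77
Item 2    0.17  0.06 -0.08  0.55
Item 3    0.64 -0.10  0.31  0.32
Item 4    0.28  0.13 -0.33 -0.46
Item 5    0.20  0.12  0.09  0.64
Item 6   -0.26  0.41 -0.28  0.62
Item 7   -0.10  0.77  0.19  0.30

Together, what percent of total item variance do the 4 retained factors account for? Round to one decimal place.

56.1%

SS loadings by factor: 0.6601, 0.8284, 0.3484, 2.0934; total = 3.9303.
Total variance with 7 standardized items is 7, so the solution explains 3.9303/7 = 0.5615 = 56.15%.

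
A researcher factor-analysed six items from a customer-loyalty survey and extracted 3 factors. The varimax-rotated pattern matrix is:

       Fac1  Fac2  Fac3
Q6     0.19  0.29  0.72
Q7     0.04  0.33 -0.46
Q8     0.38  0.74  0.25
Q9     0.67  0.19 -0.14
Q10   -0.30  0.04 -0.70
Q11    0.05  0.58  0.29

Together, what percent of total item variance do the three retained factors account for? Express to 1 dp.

SS loadings by factor: 0.7235, 1.1147, 1.3862; total = 3.2244.
Total variance with 6 standardized items is 6, so the solution explains 3.2244/6 = 0.5374 = 53.74%.

53.7%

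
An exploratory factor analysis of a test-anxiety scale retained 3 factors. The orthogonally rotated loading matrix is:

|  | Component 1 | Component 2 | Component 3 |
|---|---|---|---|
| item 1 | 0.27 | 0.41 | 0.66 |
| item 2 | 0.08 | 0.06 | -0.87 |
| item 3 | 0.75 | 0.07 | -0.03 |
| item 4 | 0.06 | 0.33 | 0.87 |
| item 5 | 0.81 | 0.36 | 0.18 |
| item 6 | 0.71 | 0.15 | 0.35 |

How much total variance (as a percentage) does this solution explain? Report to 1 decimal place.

72.5%

Communalities: 0.6766, 0.7669, 0.5683, 0.8694, 0.8181, 0.6491; Σh² = 4.3484.
Total variance with 6 standardized items is 6, so the solution explains 4.3484/6 = 0.7247 = 72.47%.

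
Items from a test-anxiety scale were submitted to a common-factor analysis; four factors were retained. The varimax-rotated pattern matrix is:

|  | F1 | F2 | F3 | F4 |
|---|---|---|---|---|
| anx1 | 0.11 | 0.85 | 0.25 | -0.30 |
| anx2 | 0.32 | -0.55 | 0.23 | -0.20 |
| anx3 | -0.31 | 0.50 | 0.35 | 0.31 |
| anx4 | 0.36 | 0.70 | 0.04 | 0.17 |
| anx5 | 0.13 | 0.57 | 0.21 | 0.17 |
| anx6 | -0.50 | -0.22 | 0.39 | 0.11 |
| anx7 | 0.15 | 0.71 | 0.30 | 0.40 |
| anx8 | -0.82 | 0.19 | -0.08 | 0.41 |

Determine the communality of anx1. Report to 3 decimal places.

h² = 0.11² + 0.85² + 0.25² + (-0.30)² = 0.0121 + 0.7225 + 0.0625 + 0.0900 = 0.8871

0.887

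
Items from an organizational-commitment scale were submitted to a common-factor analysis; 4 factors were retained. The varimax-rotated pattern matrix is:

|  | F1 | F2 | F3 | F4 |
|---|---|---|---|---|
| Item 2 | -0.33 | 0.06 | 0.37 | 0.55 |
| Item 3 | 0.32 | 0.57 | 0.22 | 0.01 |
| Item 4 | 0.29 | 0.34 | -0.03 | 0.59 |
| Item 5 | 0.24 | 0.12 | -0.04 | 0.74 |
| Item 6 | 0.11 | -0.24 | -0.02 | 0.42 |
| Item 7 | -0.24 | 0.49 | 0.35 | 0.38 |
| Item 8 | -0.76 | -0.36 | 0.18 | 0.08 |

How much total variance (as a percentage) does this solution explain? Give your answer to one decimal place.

SS loadings by factor: 1.0003, 0.8858, 0.3431, 1.5255; total = 3.7547.
Total variance with 7 standardized items is 7, so the solution explains 3.7547/7 = 0.5364 = 53.64%.

53.6%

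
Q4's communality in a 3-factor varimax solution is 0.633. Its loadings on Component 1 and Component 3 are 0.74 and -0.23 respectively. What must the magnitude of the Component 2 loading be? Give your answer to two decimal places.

0.18

Under orthogonal rotation h² = Σλ², so λ_Component 2² = h² − (0.6005) = 0.633 − 0.6005 = 0.0325.
|λ| = √0.0325 = 0.1803.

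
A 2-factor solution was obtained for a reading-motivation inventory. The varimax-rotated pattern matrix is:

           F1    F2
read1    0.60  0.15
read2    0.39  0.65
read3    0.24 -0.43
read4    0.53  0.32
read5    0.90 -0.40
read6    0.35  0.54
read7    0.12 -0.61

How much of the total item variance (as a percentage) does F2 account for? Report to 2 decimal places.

22.23%

SS loadings for F2 = 0.15² + 0.65² + (-0.43)² + 0.32² + (-0.40)² + 0.54² + (-0.61)² = 1.5560
With 7 standardized items, total variance = 7. Proportion = 1.5560/7 = 0.2223 → 22.23%.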